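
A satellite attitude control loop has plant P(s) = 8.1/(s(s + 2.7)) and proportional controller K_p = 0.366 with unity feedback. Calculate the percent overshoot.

1.89%

From 1 + K_pP(s) = 0: s² + 2.7s + 2.965 = 0 ⇒ ω_n = 1.722, ζ = 0.7841.
%OS = 100·exp(−πζ/√(1−ζ²)) = 100·exp(−π·0.7841/√0.3852) = 1.89%.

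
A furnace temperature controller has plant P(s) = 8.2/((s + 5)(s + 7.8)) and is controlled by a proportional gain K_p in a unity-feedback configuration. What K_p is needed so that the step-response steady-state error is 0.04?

K_p = 114

For a type-0 loop with proportional control, e_ss = 1/(1 + K_p·P(0)).
P(0) = 0.2103. Require 1/(1 + K_p·0.2103) = 0.04, so 1 + 0.2103·K_p = 25.
K_p = (25 − 1)/0.2103 = 114.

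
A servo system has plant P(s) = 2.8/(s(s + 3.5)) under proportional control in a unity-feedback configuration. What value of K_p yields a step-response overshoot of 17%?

From %OS = 100·exp(−πζ/√(1−ζ²)) = 17%, ζ = −ln(0.17)/√(π²+ln²(0.17)) = 0.4913.
Characteristic equation s² + 3.5s + 2.8K_p = 0 gives ζ = 3.5/(2√(2.8K_p)).
Setting ζ = 0.4913: √(2.8K_p) = 3.5/(2·0.4913) = 3.562, so K_p = 12.69/2.8 = 4.53.

K_p = 4.53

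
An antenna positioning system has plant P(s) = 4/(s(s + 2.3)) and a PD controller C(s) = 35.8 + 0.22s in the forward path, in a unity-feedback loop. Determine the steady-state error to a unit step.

The open loop C(s)P(s) has a pole at the origin (type 1), so the static position error constant is infinite and e_ss = 1/(1+∞) = 0.

0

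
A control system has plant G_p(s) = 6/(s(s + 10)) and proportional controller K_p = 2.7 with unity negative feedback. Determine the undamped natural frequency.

With unity feedback the closed-loop characteristic equation is s² + 10s + 2.7·6 = s² + 10s + 16.2 = 0.
So ω_n² = 16.2 ⇒ ω_n = 4.025 rad/s, and ζ = 10/(2ω_n) = 1.24.

ω_n = 4.02 rad/s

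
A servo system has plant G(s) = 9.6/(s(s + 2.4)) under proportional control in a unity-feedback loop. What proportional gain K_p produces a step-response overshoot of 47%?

From %OS = 100·exp(−πζ/√(1−ζ²)) = 47%, ζ = −ln(0.47)/√(π²+ln²(0.47)) = 0.2337.
Characteristic equation s² + 2.4s + 9.6K_p = 0 gives ζ = 2.4/(2√(9.6K_p)).
Setting ζ = 0.2337: √(9.6K_p) = 2.4/(2·0.2337) = 5.135, so K_p = 26.37/9.6 = 2.75.

K_p = 2.75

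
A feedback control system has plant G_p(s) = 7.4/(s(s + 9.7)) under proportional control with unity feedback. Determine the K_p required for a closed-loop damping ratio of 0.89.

K_p = 4.01

Closed-loop characteristic equation: s² + 9.7s + K_p·7.4 = 0.
So ω_n = √(7.4K_p) and 2ζω_n = 9.7, giving ζ = 9.7/(2√(7.4K_p)).
Setting ζ = 0.89: √(7.4K_p) = 9.7/(2·0.89) = 5.449, so K_p = 29.7/7.4 = 4.01.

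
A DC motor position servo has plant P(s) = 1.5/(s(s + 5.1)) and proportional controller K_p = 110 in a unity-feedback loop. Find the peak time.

The closed-loop denominator s² + 5.1s + 165 gives ω_n = √165 = 12.85 and ζ = 5.1/(2ω_n) = 0.1985.
Damped frequency ω_d = ω_n√(1−ζ²) = 12.59 rad/s, so peak time T_p = π/ω_d = 0.25 s.

T_p = 0.25 s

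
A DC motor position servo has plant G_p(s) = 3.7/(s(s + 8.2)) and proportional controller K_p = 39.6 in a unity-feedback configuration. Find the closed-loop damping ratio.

With unity feedback the closed-loop characteristic equation is s² + 8.2s + 39.6·3.7 = s² + 8.2s + 146.5 = 0.
Matching s² + 2ζω_n s + ω_n²: ω_n = √146.5 = 12.1 rad/s and 2ζω_n = 8.2, so ζ = 8.2/(2·12.1) = 0.339.

ζ = 0.339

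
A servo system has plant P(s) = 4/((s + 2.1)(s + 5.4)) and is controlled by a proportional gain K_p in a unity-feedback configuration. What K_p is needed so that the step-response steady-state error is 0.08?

Steady-state error for a unit step on this type-0 loop is 1/(1 + K_p·P(0)).
P(0) = 0.3527. Require 1/(1 + K_p·0.3527) = 0.08, so 1 + 0.3527·K_p = 12.5.
K_p = (12.5 − 1)/0.3527 = 32.6.

K_p = 32.6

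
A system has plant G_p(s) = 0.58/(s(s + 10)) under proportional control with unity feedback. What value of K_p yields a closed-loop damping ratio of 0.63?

K_p = 109

Closed-loop characteristic equation: s² + 10s + K_p·0.58 = 0.
So ω_n = √(0.58K_p) and 2ζω_n = 10, giving ζ = 10/(2√(0.58K_p)).
Setting ζ = 0.63: √(0.58K_p) = 10/(2·0.63) = 7.937, so K_p = 62.99/0.58 = 109.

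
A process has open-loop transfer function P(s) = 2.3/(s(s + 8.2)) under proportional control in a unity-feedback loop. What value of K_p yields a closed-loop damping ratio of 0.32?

Closed-loop characteristic equation: s² + 8.2s + K_p·2.3 = 0.
So ω_n = √(2.3K_p) and 2ζω_n = 8.2, giving ζ = 8.2/(2√(2.3K_p)).
Setting ζ = 0.32: √(2.3K_p) = 8.2/(2·0.32) = 12.81, so K_p = 164.2/2.3 = 71.4.

K_p = 71.4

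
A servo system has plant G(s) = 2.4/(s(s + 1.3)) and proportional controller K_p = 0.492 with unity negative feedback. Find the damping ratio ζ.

The closed-loop denominator is s(s+1.3) + 0.492·2.4 = s² + 1.3s + 1.181.
So ω_n² = 1.181 ⇒ ω_n = 1.087 rad/s, and ζ = 1.3/(2ω_n) = 0.598.

ζ = 0.598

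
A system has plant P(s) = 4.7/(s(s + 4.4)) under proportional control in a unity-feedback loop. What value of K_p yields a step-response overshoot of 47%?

From %OS = 100·exp(−πζ/√(1−ζ²)) = 47%, ζ = −ln(0.47)/√(π²+ln²(0.47)) = 0.2337.
Characteristic equation s² + 4.4s + 4.7K_p = 0 gives ζ = 4.4/(2√(4.7K_p)).
Setting ζ = 0.2337: √(4.7K_p) = 4.4/(2·0.2337) = 9.415, so K_p = 88.64/4.7 = 18.9.

K_p = 18.9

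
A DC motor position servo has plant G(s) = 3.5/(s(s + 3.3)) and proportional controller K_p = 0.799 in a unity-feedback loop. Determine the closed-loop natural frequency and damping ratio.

1 + K_p·G(s) = 0 gives s² + 3.3s + 2.796 = 0.
So ω_n² = 2.796 ⇒ ω_n = 1.672 rad/s, and ζ = 3.3/(2ω_n) = 0.987.

ω_n = 1.67 rad/s, ζ = 0.987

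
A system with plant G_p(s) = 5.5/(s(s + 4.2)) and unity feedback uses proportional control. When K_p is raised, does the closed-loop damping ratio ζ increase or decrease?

decrease

ζ = 4.2/(2√(5.5K_p)); increasing K_p raises the denominator, so ζ falls.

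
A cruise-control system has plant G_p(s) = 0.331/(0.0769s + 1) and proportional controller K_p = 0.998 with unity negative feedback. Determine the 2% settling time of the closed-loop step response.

T_s ≈ 0.231 s

Closed loop: T(s) = K_p·G_p/(1+K_p·G_p) = 0.3303/(0.0769s + 1 + 0.3303), with pole at s = −(1 + 0.3303)/0.0769 = −17.3.
τ = 1/17.3 = 0.0578 s, so 2% settling time ≈ 4τ = 0.231 s.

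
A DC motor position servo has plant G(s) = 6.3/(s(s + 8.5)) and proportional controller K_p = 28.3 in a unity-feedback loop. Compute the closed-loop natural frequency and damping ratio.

The closed-loop denominator is s(s+8.5) + 28.3·6.3 = s² + 8.5s + 178.3.
Matching s² + 2ζω_n s + ω_n²: ω_n = √178.3 = 13.35 rad/s and 2ζω_n = 8.5, so ζ = 8.5/(2·13.35) = 0.318.

ω_n = 13.4 rad/s, ζ = 0.318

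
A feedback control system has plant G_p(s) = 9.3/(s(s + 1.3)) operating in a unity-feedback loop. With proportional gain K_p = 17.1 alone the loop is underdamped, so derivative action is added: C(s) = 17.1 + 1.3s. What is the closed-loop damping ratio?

ζ = 0.531

Forward path: (17.1 + 1.3s)·9.3/(s(s+1.3)). The closed-loop characteristic equation is s² + (1.3 + 9.3·1.3)s + 9.3·17.1 = 0.
That is s² + 13.39s + 159 = 0, so ω_n = 12.61 rad/s and ζ = 13.39/(2·12.61) = 0.5309.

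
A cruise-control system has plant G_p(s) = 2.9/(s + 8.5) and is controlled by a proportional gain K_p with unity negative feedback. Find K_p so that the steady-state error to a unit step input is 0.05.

Steady-state error for a unit step on this type-0 loop is 1/(1 + K_p·G_p(0)).
G_p(0) = 0.3412. Require 1/(1 + K_p·0.3412) = 0.05, so 1 + 0.3412·K_p = 20.
K_p = (20 − 1)/0.3412 = 55.7.

K_p = 55.7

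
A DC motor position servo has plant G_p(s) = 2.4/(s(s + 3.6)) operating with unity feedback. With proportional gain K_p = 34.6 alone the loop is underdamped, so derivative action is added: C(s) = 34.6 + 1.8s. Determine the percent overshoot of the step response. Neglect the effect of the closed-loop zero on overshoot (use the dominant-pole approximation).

Forward path: (34.6 + 1.8s)·2.4/(s(s+3.6)). The closed-loop characteristic equation is s² + (3.6 + 2.4·1.8)s + 2.4·34.6 = 0.
That is s² + 7.92s + 83.04 = 0, so ω_n = 9.113 rad/s and ζ = 7.92/(2·9.113) = 0.4346.
%OS = 100·exp(−πζ/√(1−ζ²)) = 22%.

22%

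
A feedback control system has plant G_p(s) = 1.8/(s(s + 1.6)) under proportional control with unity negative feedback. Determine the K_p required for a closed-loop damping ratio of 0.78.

Closed-loop characteristic equation: s² + 1.6s + K_p·1.8 = 0.
So ω_n = √(1.8K_p) and 2ζω_n = 1.6, giving ζ = 1.6/(2√(1.8K_p)).
Setting ζ = 0.78: √(1.8K_p) = 1.6/(2·0.78) = 1.026, so K_p = 1.052/1.8 = 0.584.

K_p = 0.584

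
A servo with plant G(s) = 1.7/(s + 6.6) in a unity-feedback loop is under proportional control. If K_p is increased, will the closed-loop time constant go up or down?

decrease

The closed-loop bandwidth 6.6+K_p·1.7 grows with K_p, so τ shrinks.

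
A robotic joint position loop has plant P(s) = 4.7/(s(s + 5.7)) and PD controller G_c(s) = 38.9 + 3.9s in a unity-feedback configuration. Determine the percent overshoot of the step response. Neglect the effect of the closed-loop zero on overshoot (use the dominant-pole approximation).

Forward path: (38.9 + 3.9s)·4.7/(s(s+5.7)). The closed-loop characteristic equation is s² + (5.7 + 4.7·3.9)s + 4.7·38.9 = 0.
That is s² + 24.03s + 182.8 = 0, so ω_n = 13.52 rad/s and ζ = 24.03/(2·13.52) = 0.8886.
%OS = 100·exp(−πζ/√(1−ζ²)) = 0.228%.

0.228%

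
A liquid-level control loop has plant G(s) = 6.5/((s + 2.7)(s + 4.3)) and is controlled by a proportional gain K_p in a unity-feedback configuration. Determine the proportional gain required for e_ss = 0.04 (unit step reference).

Steady-state error for a unit step on this type-0 loop is 1/(1 + K_p·G(0)).
G(0) = 0.5599. Require 1/(1 + K_p·0.5599) = 0.04, so 1 + 0.5599·K_p = 25.
K_p = (25 − 1)/0.5599 = 42.9.

K_p = 42.9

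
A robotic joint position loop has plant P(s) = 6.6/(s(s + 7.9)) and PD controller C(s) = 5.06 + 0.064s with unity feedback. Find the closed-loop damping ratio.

ζ = 0.72

Forward path: (5.06 + 0.064s)·6.6/(s(s+7.9)). The closed-loop characteristic equation is s² + (7.9 + 6.6·0.064)s + 6.6·5.06 = 0.
That is s² + 8.322s + 33.4 = 0, so ω_n = 5.779 rad/s and ζ = 8.322/(2·5.779) = 0.7201.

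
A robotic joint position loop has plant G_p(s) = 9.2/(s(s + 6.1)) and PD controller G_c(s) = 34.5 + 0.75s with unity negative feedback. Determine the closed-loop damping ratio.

Forward path: (34.5 + 0.75s)·9.2/(s(s+6.1)). The closed-loop characteristic equation is s² + (6.1 + 9.2·0.75)s + 9.2·34.5 = 0.
That is s² + 13s + 317.4 = 0, so ω_n = 17.82 rad/s and ζ = 13/(2·17.82) = 0.3648.

ζ = 0.365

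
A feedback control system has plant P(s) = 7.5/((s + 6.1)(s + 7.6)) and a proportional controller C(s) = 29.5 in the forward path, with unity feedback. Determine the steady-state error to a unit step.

The loop is type 0. Static position error constant K_pos = C(0)·P(0) = 29.5·0.1618 = 4.772.
Steady-state error to a unit step: e_ss = 1/(1+K_pos) = 1/5.772 = 0.173.

0.173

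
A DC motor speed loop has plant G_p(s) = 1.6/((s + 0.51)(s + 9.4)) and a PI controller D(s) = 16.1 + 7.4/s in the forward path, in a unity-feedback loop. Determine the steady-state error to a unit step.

0

The open loop D(s)G_p(s) has a pole at the origin (type 1), so the static position error constant is infinite and e_ss = 1/(1+∞) = 0.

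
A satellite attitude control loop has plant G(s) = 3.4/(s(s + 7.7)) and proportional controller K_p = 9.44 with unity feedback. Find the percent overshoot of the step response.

From 1 + K_pG(s) = 0: s² + 7.7s + 32.1 = 0 ⇒ ω_n = 5.665, ζ = 0.6796.
%OS = 100·exp(−πζ/√(1−ζ²)) = 100·exp(−π·0.6796/√0.5382) = 5.45%.

5.45%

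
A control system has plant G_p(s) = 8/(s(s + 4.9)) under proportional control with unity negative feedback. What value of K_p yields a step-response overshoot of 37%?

K_p = 8.24

From %OS = 100·exp(−πζ/√(1−ζ²)) = 37%, ζ = −ln(0.37)/√(π²+ln²(0.37)) = 0.3017.
Characteristic equation s² + 4.9s + 8K_p = 0 gives ζ = 4.9/(2√(8K_p)).
Setting ζ = 0.3017: √(8K_p) = 4.9/(2·0.3017) = 8.12, so K_p = 65.93/8 = 8.24.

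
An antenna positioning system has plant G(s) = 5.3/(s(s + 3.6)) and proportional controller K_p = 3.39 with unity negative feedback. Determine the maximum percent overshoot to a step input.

22.9%

Closed-loop characteristic equation: s² + 3.6s + 17.97 = 0, so ω_n = 4.239 rad/s and ζ = 3.6/(2·4.239) = 0.4247.
%OS = 100·exp(−πζ/√(1−ζ²)) = 100·exp(−π·0.4247/√0.8197) = 22.9%.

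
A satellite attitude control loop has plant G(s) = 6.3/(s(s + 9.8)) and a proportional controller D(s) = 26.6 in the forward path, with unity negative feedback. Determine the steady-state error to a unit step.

The open loop D(s)G(s) has a pole at the origin (type 1), so the static position error constant is infinite and e_ss = 1/(1+∞) = 0.

0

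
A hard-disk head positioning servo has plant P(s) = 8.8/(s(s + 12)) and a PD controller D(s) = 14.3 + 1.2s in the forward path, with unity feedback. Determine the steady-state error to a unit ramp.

0.0954

The loop has one pole at the origin (type 1). Velocity error constant K_v = lim_{s→0} s·D(s)P(s) = 14.3·8.8/12 = 10.49.
Steady-state error to a unit ramp: e_ss = 1/K_v = 0.0954.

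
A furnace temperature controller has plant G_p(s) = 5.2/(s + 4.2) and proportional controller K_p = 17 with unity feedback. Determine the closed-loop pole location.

s = -92.6

Closed-loop transfer function: T(s) = K_p·G_p(s)/(1 + K_p·G_p(s)) = 88.4/(s + 4.2 + 88.4) = 88.4/(s + 92.6).
The closed-loop pole is at s = −92.6.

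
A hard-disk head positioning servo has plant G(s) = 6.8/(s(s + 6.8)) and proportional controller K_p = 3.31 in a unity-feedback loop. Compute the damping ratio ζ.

The closed-loop denominator is s(s+6.8) + 3.31·6.8 = s² + 6.8s + 22.51.
Matching s² + 2ζω_n s + ω_n²: ω_n = √22.51 = 4.744 rad/s and 2ζω_n = 6.8, so ζ = 6.8/(2·4.744) = 0.717.

ζ = 0.717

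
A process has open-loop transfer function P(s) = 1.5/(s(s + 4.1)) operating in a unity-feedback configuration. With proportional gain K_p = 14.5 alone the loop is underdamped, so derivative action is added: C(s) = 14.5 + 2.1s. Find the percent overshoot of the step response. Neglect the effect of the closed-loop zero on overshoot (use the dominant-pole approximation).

2.06%

Forward path: (14.5 + 2.1s)·1.5/(s(s+4.1)). The closed-loop characteristic equation is s² + (4.1 + 1.5·2.1)s + 1.5·14.5 = 0.
That is s² + 7.25s + 21.75 = 0, so ω_n = 4.664 rad/s and ζ = 7.25/(2·4.664) = 0.7773.
%OS = 100·exp(−πζ/√(1−ζ²)) = 2.06%.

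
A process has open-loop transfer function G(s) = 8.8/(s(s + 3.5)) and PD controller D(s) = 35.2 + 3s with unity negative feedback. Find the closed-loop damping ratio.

Forward path: (35.2 + 3s)·8.8/(s(s+3.5)). The closed-loop characteristic equation is s² + (3.5 + 8.8·3)s + 8.8·35.2 = 0.
That is s² + 29.9s + 309.8 = 0, so ω_n = 17.6 rad/s and ζ = 29.9/(2·17.6) = 0.8494.

ζ = 0.849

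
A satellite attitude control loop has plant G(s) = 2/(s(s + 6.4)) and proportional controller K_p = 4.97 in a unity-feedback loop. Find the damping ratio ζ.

With unity feedback the closed-loop characteristic equation is s² + 6.4s + 4.97·2 = s² + 6.4s + 9.94 = 0.
Matching s² + 2ζω_n s + ω_n²: ω_n = √9.94 = 3.153 rad/s and 2ζω_n = 6.4, so ζ = 6.4/(2·3.153) = 1.01.

ζ = 1.01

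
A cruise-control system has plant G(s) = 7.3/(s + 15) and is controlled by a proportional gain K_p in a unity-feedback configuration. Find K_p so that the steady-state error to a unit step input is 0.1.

The loop is type 0, so e_ss(step) = 1/(1 + K_pos) with K_pos = K_p·G(0).
G(0) = 0.4867. Require 1/(1 + K_p·0.4867) = 0.1, so 1 + 0.4867·K_p = 10.
K_p = (10 − 1)/0.4867 = 18.5.

K_p = 18.5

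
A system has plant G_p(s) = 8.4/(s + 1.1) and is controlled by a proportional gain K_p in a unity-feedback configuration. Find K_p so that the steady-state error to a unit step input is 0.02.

For a type-0 loop with proportional control, e_ss = 1/(1 + K_p·G_p(0)).
G_p(0) = 7.636. Require 1/(1 + K_p·7.636) = 0.02, so 1 + 7.636·K_p = 50.
K_p = (50 − 1)/7.636 = 6.42.

K_p = 6.42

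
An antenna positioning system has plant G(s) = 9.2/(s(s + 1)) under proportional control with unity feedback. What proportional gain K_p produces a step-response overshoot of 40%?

From %OS = 100·exp(−πζ/√(1−ζ²)) = 40%, ζ = −ln(0.4)/√(π²+ln²(0.4)) = 0.28.
Characteristic equation s² + 1s + 9.2K_p = 0 gives ζ = 1/(2√(9.2K_p)).
Setting ζ = 0.28: √(9.2K_p) = 1/(2·0.28) = 1.786, so K_p = 3.189/9.2 = 0.347.

K_p = 0.347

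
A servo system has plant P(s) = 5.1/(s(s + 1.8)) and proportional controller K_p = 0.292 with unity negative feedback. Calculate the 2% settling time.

T_s ≈ 4.44 s

From 1 + K_pP(s) = 0: s² + 1.8s + 1.489 = 0 ⇒ ω_n = 1.22, ζ = 0.7375.
2% settling time T_s ≈ 4/(ζω_n) = 4/0.9 = 4.44 s.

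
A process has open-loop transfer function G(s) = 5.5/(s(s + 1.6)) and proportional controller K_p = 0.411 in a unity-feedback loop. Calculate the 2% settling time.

T_s ≈ 5 s

Closed-loop characteristic equation: s² + 1.6s + 2.26 = 0, so ω_n = 1.503 rad/s and ζ = 1.6/(2·1.503) = 0.5321.
2% settling time T_s ≈ 4/(ζω_n) = 4/0.8 = 5 s.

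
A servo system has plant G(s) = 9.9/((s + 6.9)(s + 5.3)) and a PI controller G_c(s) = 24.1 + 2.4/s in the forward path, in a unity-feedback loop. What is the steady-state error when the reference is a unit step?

0

The open loop G_c(s)G(s) has a pole at the origin (type 1), so the static position error constant is infinite and e_ss = 1/(1+∞) = 0.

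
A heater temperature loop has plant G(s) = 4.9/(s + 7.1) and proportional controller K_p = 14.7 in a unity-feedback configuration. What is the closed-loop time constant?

Closed-loop transfer function: T(s) = K_p·G(s)/(1 + K_p·G(s)) = 72.03/(s + 7.1 + 72.03) = 72.03/(s + 79.13).
Time constant τ = 1/79.13 = 0.0126 s.

τ = 0.0126 s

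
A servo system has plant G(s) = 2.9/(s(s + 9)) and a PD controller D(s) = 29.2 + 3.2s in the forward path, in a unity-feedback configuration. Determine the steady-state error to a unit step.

The open loop D(s)G(s) has a pole at the origin (type 1), so the static position error constant is infinite and e_ss = 1/(1+∞) = 0.

0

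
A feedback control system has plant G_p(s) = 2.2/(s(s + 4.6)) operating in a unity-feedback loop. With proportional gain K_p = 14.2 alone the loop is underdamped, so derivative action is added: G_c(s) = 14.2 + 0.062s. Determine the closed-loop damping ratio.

Forward path: (14.2 + 0.062s)·2.2/(s(s+4.6)). The closed-loop characteristic equation is s² + (4.6 + 2.2·0.062)s + 2.2·14.2 = 0.
That is s² + 4.736s + 31.24 = 0, so ω_n = 5.589 rad/s and ζ = 4.736/(2·5.589) = 0.4237.

ζ = 0.424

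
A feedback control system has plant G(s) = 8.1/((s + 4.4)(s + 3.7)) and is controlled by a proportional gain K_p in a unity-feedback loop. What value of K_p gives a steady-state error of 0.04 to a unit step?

K_p = 48.2

The loop is type 0, so e_ss(step) = 1/(1 + K_pos) with K_pos = K_p·G(0).
G(0) = 0.4975. Require 1/(1 + K_p·0.4975) = 0.04, so 1 + 0.4975·K_p = 25.
K_p = (25 − 1)/0.4975 = 48.2.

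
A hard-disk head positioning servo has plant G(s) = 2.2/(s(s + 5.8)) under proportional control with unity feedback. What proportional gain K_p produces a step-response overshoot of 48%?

From %OS = 100·exp(−πζ/√(1−ζ²)) = 48%, ζ = −ln(0.48)/√(π²+ln²(0.48)) = 0.2275.
Characteristic equation s² + 5.8s + 2.2K_p = 0 gives ζ = 5.8/(2√(2.2K_p)).
Setting ζ = 0.2275: √(2.2K_p) = 5.8/(2·0.2275) = 12.75, so K_p = 162.5/2.2 = 73.9.

K_p = 73.9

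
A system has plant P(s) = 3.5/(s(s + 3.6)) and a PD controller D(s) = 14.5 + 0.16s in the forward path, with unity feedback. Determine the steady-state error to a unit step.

0

The open loop D(s)P(s) has a pole at the origin (type 1), so the static position error constant is infinite and e_ss = 1/(1+∞) = 0.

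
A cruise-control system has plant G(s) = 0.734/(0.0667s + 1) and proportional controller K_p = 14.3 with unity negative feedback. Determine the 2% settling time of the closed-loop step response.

Closed loop: T(s) = K_p·G/(1+K_p·G) = 10.5/(0.0667s + 1 + 10.5), with pole at s = −(1 + 10.5)/0.0667 = −172.4.
τ = 1/172.4 = 0.005802 s, so 2% settling time ≈ 4τ = 0.0232 s.

T_s ≈ 0.0232 s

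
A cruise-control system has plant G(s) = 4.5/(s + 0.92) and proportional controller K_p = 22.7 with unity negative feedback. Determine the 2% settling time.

T_s ≈ 0.0388 s

Closed-loop transfer function: T(s) = K_p·G(s)/(1 + K_p·G(s)) = 102.1/(s + 0.92 + 102.1) = 102.1/(s + 103.1).
Time constant τ = 1/103.1 = 0.009702 s, so the 2% settling time is about 4τ = 0.0388 s.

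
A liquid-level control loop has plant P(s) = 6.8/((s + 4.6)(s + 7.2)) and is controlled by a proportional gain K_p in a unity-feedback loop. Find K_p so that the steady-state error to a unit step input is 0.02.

K_p = 239

Steady-state error for a unit step on this type-0 loop is 1/(1 + K_p·P(0)).
P(0) = 0.2053. Require 1/(1 + K_p·0.2053) = 0.02, so 1 + 0.2053·K_p = 50.
K_p = (50 − 1)/0.2053 = 239.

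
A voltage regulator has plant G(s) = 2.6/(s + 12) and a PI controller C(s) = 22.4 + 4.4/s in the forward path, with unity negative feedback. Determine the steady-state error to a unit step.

0

The open loop C(s)G(s) has a pole at the origin (type 1), so the static position error constant is infinite and e_ss = 1/(1+∞) = 0.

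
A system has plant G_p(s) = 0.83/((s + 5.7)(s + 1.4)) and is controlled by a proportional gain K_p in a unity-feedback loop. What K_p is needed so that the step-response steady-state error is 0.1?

The loop is type 0, so e_ss(step) = 1/(1 + K_pos) with K_pos = K_p·G_p(0).
G_p(0) = 0.104. Require 1/(1 + K_p·0.104) = 0.1, so 1 + 0.104·K_p = 10.
K_p = (10 − 1)/0.104 = 86.5.

K_p = 86.5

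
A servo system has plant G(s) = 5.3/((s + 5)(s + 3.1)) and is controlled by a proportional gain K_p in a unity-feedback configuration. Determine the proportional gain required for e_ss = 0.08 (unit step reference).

For a type-0 loop with proportional control, e_ss = 1/(1 + K_p·G(0)).
G(0) = 0.3419. Require 1/(1 + K_p·0.3419) = 0.08, so 1 + 0.3419·K_p = 12.5.
K_p = (12.5 − 1)/0.3419 = 33.6.

K_p = 33.6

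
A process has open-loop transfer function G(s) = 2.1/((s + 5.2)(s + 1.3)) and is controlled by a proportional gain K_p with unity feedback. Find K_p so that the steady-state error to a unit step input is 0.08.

The loop is type 0, so e_ss(step) = 1/(1 + K_pos) with K_pos = K_p·G(0).
G(0) = 0.3107. Require 1/(1 + K_p·0.3107) = 0.08, so 1 + 0.3107·K_p = 12.5.
K_p = (12.5 − 1)/0.3107 = 37.

K_p = 37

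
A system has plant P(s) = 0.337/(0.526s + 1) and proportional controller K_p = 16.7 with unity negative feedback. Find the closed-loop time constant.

τ = 0.0794 s

Closed loop: T(s) = K_p·P/(1+K_p·P) = 5.628/(0.526s + 1 + 5.628), with pole at s = −(1 + 5.628)/0.526 = −12.6.
Closed-loop time constant τ = 1/12.6 = 0.0794 s.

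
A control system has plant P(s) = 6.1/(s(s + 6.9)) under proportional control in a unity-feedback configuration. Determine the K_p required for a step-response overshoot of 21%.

From %OS = 100·exp(−πζ/√(1−ζ²)) = 21%, ζ = −ln(0.21)/√(π²+ln²(0.21)) = 0.4449.
Characteristic equation s² + 6.9s + 6.1K_p = 0 gives ζ = 6.9/(2√(6.1K_p)).
Setting ζ = 0.4449: √(6.1K_p) = 6.9/(2·0.4449) = 7.755, so K_p = 60.13/6.1 = 9.86.

K_p = 9.86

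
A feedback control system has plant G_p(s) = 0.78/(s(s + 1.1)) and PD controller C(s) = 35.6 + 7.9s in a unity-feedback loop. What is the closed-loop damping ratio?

ζ = 0.689

Forward path: (35.6 + 7.9s)·0.78/(s(s+1.1)). The closed-loop characteristic equation is s² + (1.1 + 0.78·7.9)s + 0.78·35.6 = 0.
That is s² + 7.262s + 27.77 = 0, so ω_n = 5.27 rad/s and ζ = 7.262/(2·5.27) = 0.6891.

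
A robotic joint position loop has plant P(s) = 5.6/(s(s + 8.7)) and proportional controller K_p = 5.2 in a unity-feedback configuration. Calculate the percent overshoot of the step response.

1.38%

From 1 + K_pP(s) = 0: s² + 8.7s + 29.12 = 0 ⇒ ω_n = 5.396, ζ = 0.8061.
%OS = 100·exp(−πζ/√(1−ζ²)) = 100·exp(−π·0.8061/√0.3502) = 1.38%.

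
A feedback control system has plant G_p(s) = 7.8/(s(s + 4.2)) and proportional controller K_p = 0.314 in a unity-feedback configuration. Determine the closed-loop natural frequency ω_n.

ω_n = 1.56 rad/s

The closed-loop denominator is s(s+4.2) + 0.314·7.8 = s² + 4.2s + 2.449.
Matching s² + 2ζω_n s + ω_n²: ω_n = √2.449 = 1.565 rad/s and 2ζω_n = 4.2, so ζ = 4.2/(2·1.565) = 1.34.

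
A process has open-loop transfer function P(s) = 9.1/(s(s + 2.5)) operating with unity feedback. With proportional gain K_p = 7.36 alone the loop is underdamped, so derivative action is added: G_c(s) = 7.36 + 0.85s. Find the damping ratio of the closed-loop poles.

ζ = 0.625

Forward path: (7.36 + 0.85s)·9.1/(s(s+2.5)). The closed-loop characteristic equation is s² + (2.5 + 9.1·0.85)s + 9.1·7.36 = 0.
That is s² + 10.23s + 66.98 = 0, so ω_n = 8.184 rad/s and ζ = 10.23/(2·8.184) = 0.6253.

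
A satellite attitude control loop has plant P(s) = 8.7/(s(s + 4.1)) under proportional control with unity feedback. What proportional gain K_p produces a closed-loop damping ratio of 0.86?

K_p = 0.653

Closed-loop characteristic equation: s² + 4.1s + K_p·8.7 = 0.
So ω_n = √(8.7K_p) and 2ζω_n = 4.1, giving ζ = 4.1/(2√(8.7K_p)).
Setting ζ = 0.86: √(8.7K_p) = 4.1/(2·0.86) = 2.384, so K_p = 5.682/8.7 = 0.653.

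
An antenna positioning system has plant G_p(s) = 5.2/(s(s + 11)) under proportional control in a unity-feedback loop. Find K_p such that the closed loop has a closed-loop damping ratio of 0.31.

K_p = 60.5

Closed-loop characteristic equation: s² + 11s + K_p·5.2 = 0.
So ω_n = √(5.2K_p) and 2ζω_n = 11, giving ζ = 11/(2√(5.2K_p)).
Setting ζ = 0.31: √(5.2K_p) = 11/(2·0.31) = 17.74, so K_p = 314.8/5.2 = 60.5.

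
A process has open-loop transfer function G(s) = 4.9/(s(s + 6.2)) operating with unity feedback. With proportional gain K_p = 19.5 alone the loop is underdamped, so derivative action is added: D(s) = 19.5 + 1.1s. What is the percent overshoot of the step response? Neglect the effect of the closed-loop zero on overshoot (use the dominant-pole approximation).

9.9%

Forward path: (19.5 + 1.1s)·4.9/(s(s+6.2)). The closed-loop characteristic equation is s² + (6.2 + 4.9·1.1)s + 4.9·19.5 = 0.
That is s² + 11.59s + 95.55 = 0, so ω_n = 9.775 rad/s and ζ = 11.59/(2·9.775) = 0.5928.
%OS = 100·exp(−πζ/√(1−ζ²)) = 9.9%.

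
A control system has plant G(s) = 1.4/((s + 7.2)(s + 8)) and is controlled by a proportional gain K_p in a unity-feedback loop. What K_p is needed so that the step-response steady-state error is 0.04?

Steady-state error for a unit step on this type-0 loop is 1/(1 + K_p·G(0)).
G(0) = 0.02431. Require 1/(1 + K_p·0.02431) = 0.04, so 1 + 0.02431·K_p = 25.
K_p = (25 − 1)/0.02431 = 987.

K_p = 987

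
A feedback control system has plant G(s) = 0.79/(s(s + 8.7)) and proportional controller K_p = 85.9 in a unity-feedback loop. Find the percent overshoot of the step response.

Closed-loop characteristic equation: s² + 8.7s + 67.86 = 0, so ω_n = 8.238 rad/s and ζ = 8.7/(2·8.238) = 0.5281.
%OS = 100·exp(−πζ/√(1−ζ²)) = 100·exp(−π·0.5281/√0.7212) = 14.2%.

14.2%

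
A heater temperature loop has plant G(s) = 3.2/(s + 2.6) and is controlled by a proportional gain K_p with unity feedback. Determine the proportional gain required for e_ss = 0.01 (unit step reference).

K_p = 80.4

The loop is type 0, so e_ss(step) = 1/(1 + K_pos) with K_pos = K_p·G(0).
G(0) = 1.231. Require 1/(1 + K_p·1.231) = 0.01, so 1 + 1.231·K_p = 100.
K_p = (100 − 1)/1.231 = 80.4.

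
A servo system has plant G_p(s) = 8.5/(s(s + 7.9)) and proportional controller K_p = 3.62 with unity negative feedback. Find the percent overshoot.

4.13%

The closed-loop denominator s² + 7.9s + 30.77 gives ω_n = √30.77 = 5.547 and ζ = 7.9/(2ω_n) = 0.7121.
%OS = 100·exp(−πζ/√(1−ζ²)) = 100·exp(−π·0.7121/√0.4929) = 4.13%.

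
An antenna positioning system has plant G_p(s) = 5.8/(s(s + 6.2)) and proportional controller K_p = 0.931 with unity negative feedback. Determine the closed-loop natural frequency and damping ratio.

ω_n = 2.32 rad/s, ζ = 1.33

1 + K_p·G_p(s) = 0 gives s² + 6.2s + 5.4 = 0.
Matching s² + 2ζω_n s + ω_n²: ω_n = √5.4 = 2.324 rad/s and 2ζω_n = 6.2, so ζ = 6.2/(2·2.324) = 1.33.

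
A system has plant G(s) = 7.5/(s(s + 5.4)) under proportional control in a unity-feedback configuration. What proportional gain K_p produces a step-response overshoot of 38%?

K_p = 11.2

From %OS = 100·exp(−πζ/√(1−ζ²)) = 38%, ζ = −ln(0.38)/√(π²+ln²(0.38)) = 0.2943.
Characteristic equation s² + 5.4s + 7.5K_p = 0 gives ζ = 5.4/(2√(7.5K_p)).
Setting ζ = 0.2943: √(7.5K_p) = 5.4/(2·0.2943) = 9.173, so K_p = 84.14/7.5 = 11.2.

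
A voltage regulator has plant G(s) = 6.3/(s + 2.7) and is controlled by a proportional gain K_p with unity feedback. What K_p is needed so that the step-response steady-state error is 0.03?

For a type-0 loop with proportional control, e_ss = 1/(1 + K_p·G(0)).
G(0) = 2.333. Require 1/(1 + K_p·2.333) = 0.03, so 1 + 2.333·K_p = 33.33.
K_p = (33.33 − 1)/2.333 = 13.9.

K_p = 13.9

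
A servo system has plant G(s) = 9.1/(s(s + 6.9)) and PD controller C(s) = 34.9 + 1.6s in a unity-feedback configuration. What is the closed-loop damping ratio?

Forward path: (34.9 + 1.6s)·9.1/(s(s+6.9)). The closed-loop characteristic equation is s² + (6.9 + 9.1·1.6)s + 9.1·34.9 = 0.
That is s² + 21.46s + 317.6 = 0, so ω_n = 17.82 rad/s and ζ = 21.46/(2·17.82) = 0.6021.

ζ = 0.602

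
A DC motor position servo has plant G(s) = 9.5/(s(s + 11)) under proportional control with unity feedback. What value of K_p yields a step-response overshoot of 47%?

From %OS = 100·exp(−πζ/√(1−ζ²)) = 47%, ζ = −ln(0.47)/√(π²+ln²(0.47)) = 0.2337.
Characteristic equation s² + 11s + 9.5K_p = 0 gives ζ = 11/(2√(9.5K_p)).
Setting ζ = 0.2337: √(9.5K_p) = 11/(2·0.2337) = 23.54, so K_p = 554/9.5 = 58.3.

K_p = 58.3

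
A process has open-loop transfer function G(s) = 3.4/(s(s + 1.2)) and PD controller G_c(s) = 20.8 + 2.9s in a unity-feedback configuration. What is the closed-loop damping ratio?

Forward path: (20.8 + 2.9s)·3.4/(s(s+1.2)). The closed-loop characteristic equation is s² + (1.2 + 3.4·2.9)s + 3.4·20.8 = 0.
That is s² + 11.06s + 70.72 = 0, so ω_n = 8.41 rad/s and ζ = 11.06/(2·8.41) = 0.6576.

ζ = 0.658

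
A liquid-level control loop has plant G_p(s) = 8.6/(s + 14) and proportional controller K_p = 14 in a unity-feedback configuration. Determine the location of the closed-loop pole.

Closed-loop transfer function: T(s) = K_p·G_p(s)/(1 + K_p·G_p(s)) = 120.4/(s + 14 + 120.4) = 120.4/(s + 134.4).
The closed-loop pole is at s = −134.4.

s = -134.4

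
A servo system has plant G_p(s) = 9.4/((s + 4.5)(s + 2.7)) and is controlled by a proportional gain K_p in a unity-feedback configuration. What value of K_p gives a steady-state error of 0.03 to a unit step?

The loop is type 0, so e_ss(step) = 1/(1 + K_pos) with K_pos = K_p·G_p(0).
G_p(0) = 0.7737. Require 1/(1 + K_p·0.7737) = 0.03, so 1 + 0.7737·K_p = 33.33.
K_p = (33.33 − 1)/0.7737 = 41.8.

K_p = 41.8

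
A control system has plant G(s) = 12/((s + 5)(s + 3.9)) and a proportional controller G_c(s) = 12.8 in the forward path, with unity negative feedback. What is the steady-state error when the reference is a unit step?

0.113

The loop is type 0. Static position error constant K_pos = G_c(0)·G(0) = 12.8·0.6154 = 7.877.
Steady-state error to a unit step: e_ss = 1/(1+K_pos) = 1/8.877 = 0.113.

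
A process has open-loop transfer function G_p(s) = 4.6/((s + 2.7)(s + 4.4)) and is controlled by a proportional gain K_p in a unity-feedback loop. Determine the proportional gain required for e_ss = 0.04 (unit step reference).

Steady-state error for a unit step on this type-0 loop is 1/(1 + K_p·G_p(0)).
G_p(0) = 0.3872. Require 1/(1 + K_p·0.3872) = 0.04, so 1 + 0.3872·K_p = 25.
K_p = (25 − 1)/0.3872 = 62.

K_p = 62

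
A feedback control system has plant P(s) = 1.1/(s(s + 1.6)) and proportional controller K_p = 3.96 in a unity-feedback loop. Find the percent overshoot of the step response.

The closed-loop denominator s² + 1.6s + 4.356 gives ω_n = √4.356 = 2.087 and ζ = 1.6/(2ω_n) = 0.3833.
%OS = 100·exp(−πζ/√(1−ζ²)) = 100·exp(−π·0.3833/√0.8531) = 27.2%.

27.2%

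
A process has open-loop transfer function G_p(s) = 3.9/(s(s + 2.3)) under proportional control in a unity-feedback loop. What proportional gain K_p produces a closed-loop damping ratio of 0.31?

Closed-loop characteristic equation: s² + 2.3s + K_p·3.9 = 0.
So ω_n = √(3.9K_p) and 2ζω_n = 2.3, giving ζ = 2.3/(2√(3.9K_p)).
Setting ζ = 0.31: √(3.9K_p) = 2.3/(2·0.31) = 3.71, so K_p = 13.76/3.9 = 3.53.

K_p = 3.53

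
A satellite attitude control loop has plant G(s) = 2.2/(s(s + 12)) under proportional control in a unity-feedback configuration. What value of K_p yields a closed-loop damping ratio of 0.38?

K_p = 113

Closed-loop characteristic equation: s² + 12s + K_p·2.2 = 0.
So ω_n = √(2.2K_p) and 2ζω_n = 12, giving ζ = 12/(2√(2.2K_p)).
Setting ζ = 0.38: √(2.2K_p) = 12/(2·0.38) = 15.79, so K_p = 249.3/2.2 = 113.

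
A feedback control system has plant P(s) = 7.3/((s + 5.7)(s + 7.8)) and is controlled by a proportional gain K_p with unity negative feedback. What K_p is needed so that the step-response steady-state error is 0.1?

For a type-0 loop with proportional control, e_ss = 1/(1 + K_p·P(0)).
P(0) = 0.1642. Require 1/(1 + K_p·0.1642) = 0.1, so 1 + 0.1642·K_p = 10.
K_p = (10 − 1)/0.1642 = 54.8.

K_p = 54.8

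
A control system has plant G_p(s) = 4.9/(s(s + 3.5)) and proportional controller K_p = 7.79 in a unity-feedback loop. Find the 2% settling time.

T_s ≈ 2.29 s

Closed-loop characteristic equation: s² + 3.5s + 38.17 = 0, so ω_n = 6.178 rad/s and ζ = 3.5/(2·6.178) = 0.2833.
2% settling time T_s ≈ 4/(ζω_n) = 4/1.75 = 2.29 s.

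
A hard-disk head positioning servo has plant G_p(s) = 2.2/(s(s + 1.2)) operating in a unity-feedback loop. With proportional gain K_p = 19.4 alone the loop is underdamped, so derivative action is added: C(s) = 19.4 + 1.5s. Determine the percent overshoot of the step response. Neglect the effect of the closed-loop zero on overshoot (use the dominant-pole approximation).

31.6%

Forward path: (19.4 + 1.5s)·2.2/(s(s+1.2)). The closed-loop characteristic equation is s² + (1.2 + 2.2·1.5)s + 2.2·19.4 = 0.
That is s² + 4.5s + 42.68 = 0, so ω_n = 6.533 rad/s and ζ = 4.5/(2·6.533) = 0.3444.
%OS = 100·exp(−πζ/√(1−ζ²)) = 31.6%.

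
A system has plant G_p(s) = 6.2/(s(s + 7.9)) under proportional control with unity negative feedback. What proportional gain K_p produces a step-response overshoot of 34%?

K_p = 23.9

From %OS = 100·exp(−πζ/√(1−ζ²)) = 34%, ζ = −ln(0.34)/√(π²+ln²(0.34)) = 0.3248.
Characteristic equation s² + 7.9s + 6.2K_p = 0 gives ζ = 7.9/(2√(6.2K_p)).
Setting ζ = 0.3248: √(6.2K_p) = 7.9/(2·0.3248) = 12.16, so K_p = 147.9/6.2 = 23.9.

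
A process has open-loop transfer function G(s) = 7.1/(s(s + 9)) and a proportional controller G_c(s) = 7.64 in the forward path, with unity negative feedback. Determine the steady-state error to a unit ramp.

0.166

The loop has one pole at the origin (type 1). Velocity error constant K_v = lim_{s→0} s·G_c(s)G(s) = 7.64·7.1/9 = 6.027.
Steady-state error to a unit ramp: e_ss = 1/K_v = 0.166.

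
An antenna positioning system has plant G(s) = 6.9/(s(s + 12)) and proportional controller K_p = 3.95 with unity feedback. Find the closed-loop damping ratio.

ζ = 1.15

The closed-loop denominator is s(s+12) + 3.95·6.9 = s² + 12s + 27.26.
So ω_n² = 27.26 ⇒ ω_n = 5.221 rad/s, and ζ = 12/(2ω_n) = 1.15.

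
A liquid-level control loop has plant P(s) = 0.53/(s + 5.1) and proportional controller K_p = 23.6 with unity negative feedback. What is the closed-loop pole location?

Closed-loop transfer function: T(s) = K_p·P(s)/(1 + K_p·P(s)) = 12.51/(s + 5.1 + 12.51) = 12.51/(s + 17.61).
The closed-loop pole is at s = −17.61.

s = -17.61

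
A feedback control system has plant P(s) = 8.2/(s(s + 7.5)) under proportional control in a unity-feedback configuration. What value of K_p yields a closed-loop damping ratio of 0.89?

Closed-loop characteristic equation: s² + 7.5s + K_p·8.2 = 0.
So ω_n = √(8.2K_p) and 2ζω_n = 7.5, giving ζ = 7.5/(2√(8.2K_p)).
Setting ζ = 0.89: √(8.2K_p) = 7.5/(2·0.89) = 4.213, so K_p = 17.75/8.2 = 2.17.

K_p = 2.17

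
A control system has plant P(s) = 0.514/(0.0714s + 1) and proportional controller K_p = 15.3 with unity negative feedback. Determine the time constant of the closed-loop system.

Closed loop: T(s) = K_p·P/(1+K_p·P) = 7.864/(0.0714s + 1 + 7.864), with pole at s = −(1 + 7.864)/0.0714 = −124.1.
Closed-loop time constant τ = 1/124.1 = 0.00805 s.

τ = 0.00805 s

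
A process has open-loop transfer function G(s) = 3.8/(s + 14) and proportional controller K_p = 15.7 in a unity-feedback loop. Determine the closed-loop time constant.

τ = 0.0136 s

Closed-loop transfer function: T(s) = K_p·G(s)/(1 + K_p·G(s)) = 59.66/(s + 14 + 59.66) = 59.66/(s + 73.66).
Time constant τ = 1/73.66 = 0.0136 s.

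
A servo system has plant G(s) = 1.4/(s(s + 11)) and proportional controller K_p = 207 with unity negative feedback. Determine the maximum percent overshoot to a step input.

34.2%

From 1 + K_pG(s) = 0: s² + 11s + 289.8 = 0 ⇒ ω_n = 17.02, ζ = 0.3231.
%OS = 100·exp(−πζ/√(1−ζ²)) = 100·exp(−π·0.3231/√0.8956) = 34.2%.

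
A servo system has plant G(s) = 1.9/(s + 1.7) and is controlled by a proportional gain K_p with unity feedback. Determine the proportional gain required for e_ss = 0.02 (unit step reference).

K_p = 43.8

For a type-0 loop with proportional control, e_ss = 1/(1 + K_p·G(0)).
G(0) = 1.118. Require 1/(1 + K_p·1.118) = 0.02, so 1 + 1.118·K_p = 50.
K_p = (50 − 1)/1.118 = 43.8.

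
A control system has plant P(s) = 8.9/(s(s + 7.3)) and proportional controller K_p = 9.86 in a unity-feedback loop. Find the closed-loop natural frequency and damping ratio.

With unity feedback the closed-loop characteristic equation is s² + 7.3s + 9.86·8.9 = s² + 7.3s + 87.75 = 0.
Matching s² + 2ζω_n s + ω_n²: ω_n = √87.75 = 9.368 rad/s and 2ζω_n = 7.3, so ζ = 7.3/(2·9.368) = 0.39.

ω_n = 9.37 rad/s, ζ = 0.39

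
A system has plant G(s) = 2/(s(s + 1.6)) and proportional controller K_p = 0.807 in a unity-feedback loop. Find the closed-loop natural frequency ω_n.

ω_n = 1.27 rad/s

With unity feedback the closed-loop characteristic equation is s² + 1.6s + 0.807·2 = s² + 1.6s + 1.614 = 0.
So ω_n² = 1.614 ⇒ ω_n = 1.27 rad/s, and ζ = 1.6/(2ω_n) = 0.63.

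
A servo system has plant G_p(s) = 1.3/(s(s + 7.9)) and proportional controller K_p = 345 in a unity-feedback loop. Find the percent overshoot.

The closed-loop denominator s² + 7.9s + 448.5 gives ω_n = √448.5 = 21.18 and ζ = 7.9/(2ω_n) = 0.1865.
%OS = 100·exp(−πζ/√(1−ζ²)) = 100·exp(−π·0.1865/√0.9652) = 55.1%.

55.1%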